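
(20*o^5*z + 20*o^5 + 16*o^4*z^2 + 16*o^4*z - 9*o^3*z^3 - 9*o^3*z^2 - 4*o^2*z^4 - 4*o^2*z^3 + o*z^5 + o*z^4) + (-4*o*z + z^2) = 20*o^5*z + 20*o^5 + 16*o^4*z^2 + 16*o^4*z - 9*o^3*z^3 - 9*o^3*z^2 - 4*o^2*z^4 - 4*o^2*z^3 + o*z^5 + o*z^4 - 4*o*z + z^2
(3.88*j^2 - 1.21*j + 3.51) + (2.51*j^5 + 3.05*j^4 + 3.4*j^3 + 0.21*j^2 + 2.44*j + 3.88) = 2.51*j^5 + 3.05*j^4 + 3.4*j^3 + 4.09*j^2 + 1.23*j + 7.39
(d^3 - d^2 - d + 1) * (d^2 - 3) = d^5 - d^4 - 4*d^3 + 4*d^2 + 3*d - 3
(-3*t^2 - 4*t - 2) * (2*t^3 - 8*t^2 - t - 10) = -6*t^5 + 16*t^4 + 31*t^3 + 50*t^2 + 42*t + 20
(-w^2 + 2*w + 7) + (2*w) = -w^2 + 4*w + 7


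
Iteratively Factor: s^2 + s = (s + 1)*(s)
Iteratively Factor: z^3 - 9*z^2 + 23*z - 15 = (z - 1)*(z^2 - 8*z + 15) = (z - 3)*(z - 1)*(z - 5)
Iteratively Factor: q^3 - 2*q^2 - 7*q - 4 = (q + 1)*(q^2 - 3*q - 4) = (q + 1)^2*(q - 4)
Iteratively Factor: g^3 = (g)*(g^2) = g^2*(g)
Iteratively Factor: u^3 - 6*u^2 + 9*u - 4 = (u - 1)*(u^2 - 5*u + 4) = (u - 1)^2*(u - 4)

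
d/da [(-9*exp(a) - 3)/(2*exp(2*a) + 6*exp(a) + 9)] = (18*exp(2*a) + 12*exp(a) - 63)*exp(a)/(4*exp(4*a) + 24*exp(3*a) + 72*exp(2*a) + 108*exp(a) + 81)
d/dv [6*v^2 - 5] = 12*v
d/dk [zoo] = 0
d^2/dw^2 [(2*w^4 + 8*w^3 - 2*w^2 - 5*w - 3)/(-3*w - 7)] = 4*(-27*w^4 - 204*w^3 - 546*w^2 - 588*w + 10)/(27*w^3 + 189*w^2 + 441*w + 343)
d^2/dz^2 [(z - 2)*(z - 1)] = 2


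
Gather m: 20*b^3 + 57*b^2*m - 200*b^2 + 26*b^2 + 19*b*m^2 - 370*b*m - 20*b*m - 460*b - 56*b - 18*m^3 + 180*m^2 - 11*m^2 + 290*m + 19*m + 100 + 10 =20*b^3 - 174*b^2 - 516*b - 18*m^3 + m^2*(19*b + 169) + m*(57*b^2 - 390*b + 309) + 110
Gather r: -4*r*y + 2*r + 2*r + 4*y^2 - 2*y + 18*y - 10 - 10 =r*(4 - 4*y) + 4*y^2 + 16*y - 20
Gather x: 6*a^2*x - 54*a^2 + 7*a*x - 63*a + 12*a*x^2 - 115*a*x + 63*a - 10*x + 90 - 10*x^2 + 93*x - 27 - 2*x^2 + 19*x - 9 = -54*a^2 + x^2*(12*a - 12) + x*(6*a^2 - 108*a + 102) + 54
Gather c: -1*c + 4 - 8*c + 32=36 - 9*c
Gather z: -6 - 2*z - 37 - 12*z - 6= -14*z - 49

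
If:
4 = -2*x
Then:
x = -2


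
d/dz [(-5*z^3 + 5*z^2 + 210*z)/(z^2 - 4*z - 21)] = 5*(-z^2 - 6*z - 18)/(z^2 + 6*z + 9)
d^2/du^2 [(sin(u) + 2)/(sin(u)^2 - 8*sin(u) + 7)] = (-9*(1 - cos(2*u))^2/4 - 215*sin(u)/4 + 17*sin(3*u)/4 - 83*cos(2*u)/2 + cos(4*u) - 599/2)/((sin(u) - 7)^3*(sin(u) - 1)^2)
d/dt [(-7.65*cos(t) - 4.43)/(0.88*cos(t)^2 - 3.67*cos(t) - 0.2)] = (-6.732*cos(t)^2 - 7.7968*cos(t) + 14.7281)*sin(t)/(0.7744*cos(t)^4 - 6.4592*cos(t)^3 + 13.1169*cos(t)^2 + 1.468*cos(t) + 0.04)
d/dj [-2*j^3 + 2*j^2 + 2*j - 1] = -6*j^2 + 4*j + 2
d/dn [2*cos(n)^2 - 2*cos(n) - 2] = 2*sin(n) - 2*sin(2*n)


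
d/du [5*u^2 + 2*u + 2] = 10*u + 2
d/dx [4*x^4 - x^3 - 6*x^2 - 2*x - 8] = 16*x^3 - 3*x^2 - 12*x - 2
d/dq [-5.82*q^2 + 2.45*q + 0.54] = 2.45 - 11.64*q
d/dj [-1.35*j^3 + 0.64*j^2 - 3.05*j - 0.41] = -4.05*j^2 + 1.28*j - 3.05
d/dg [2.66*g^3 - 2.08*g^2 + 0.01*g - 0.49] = 7.98*g^2 - 4.16*g + 0.01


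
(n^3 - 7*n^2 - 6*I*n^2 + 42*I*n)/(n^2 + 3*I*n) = (n^2 - 7*n - 6*I*n + 42*I)/(n + 3*I)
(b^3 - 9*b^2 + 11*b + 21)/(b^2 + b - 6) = (b^3 - 9*b^2 + 11*b + 21)/(b^2 + b - 6)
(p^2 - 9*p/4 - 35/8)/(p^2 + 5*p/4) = (p - 7/2)/p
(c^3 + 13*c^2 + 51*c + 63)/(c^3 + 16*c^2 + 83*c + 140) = (c^2 + 6*c + 9)/(c^2 + 9*c + 20)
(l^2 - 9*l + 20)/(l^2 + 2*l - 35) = (l - 4)/(l + 7)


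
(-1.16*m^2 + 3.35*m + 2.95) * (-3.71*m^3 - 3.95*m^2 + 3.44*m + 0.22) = 4.3036*m^5 - 7.8465*m^4 - 28.1674*m^3 - 0.383700000000001*m^2 + 10.885*m + 0.649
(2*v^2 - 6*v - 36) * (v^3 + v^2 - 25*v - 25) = 2*v^5 - 4*v^4 - 92*v^3 + 64*v^2 + 1050*v + 900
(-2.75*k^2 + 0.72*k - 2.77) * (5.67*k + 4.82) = -15.5925*k^3 - 9.1726*k^2 - 12.2355*k - 13.3514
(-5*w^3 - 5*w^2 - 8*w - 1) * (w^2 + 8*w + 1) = -5*w^5 - 45*w^4 - 53*w^3 - 70*w^2 - 16*w - 1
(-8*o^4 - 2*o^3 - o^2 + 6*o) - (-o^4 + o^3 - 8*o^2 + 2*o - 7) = -7*o^4 - 3*o^3 + 7*o^2 + 4*o + 7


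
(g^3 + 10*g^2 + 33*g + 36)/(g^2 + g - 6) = (g^2 + 7*g + 12)/(g - 2)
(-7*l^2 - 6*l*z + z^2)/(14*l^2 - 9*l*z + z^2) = (l + z)/(-2*l + z)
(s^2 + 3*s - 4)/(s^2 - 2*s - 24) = (s - 1)/(s - 6)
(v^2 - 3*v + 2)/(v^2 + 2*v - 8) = (v - 1)/(v + 4)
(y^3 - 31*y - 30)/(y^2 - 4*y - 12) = (y^2 + 6*y + 5)/(y + 2)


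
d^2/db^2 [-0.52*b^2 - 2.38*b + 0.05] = -1.04000000000000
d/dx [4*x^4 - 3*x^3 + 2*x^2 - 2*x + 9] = 16*x^3 - 9*x^2 + 4*x - 2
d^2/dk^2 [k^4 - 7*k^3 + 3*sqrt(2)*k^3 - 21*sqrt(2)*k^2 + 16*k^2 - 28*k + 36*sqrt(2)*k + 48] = 12*k^2 - 42*k + 18*sqrt(2)*k - 42*sqrt(2) + 32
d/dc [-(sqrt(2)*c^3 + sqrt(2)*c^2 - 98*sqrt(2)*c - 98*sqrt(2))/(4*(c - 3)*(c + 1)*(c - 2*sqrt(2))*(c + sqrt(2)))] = (sqrt(2)*c^4 - 290*sqrt(2)*c^2 - 6*c^2 + 392*c + 564*sqrt(2)*c - 588 + 392*sqrt(2))/(4*(c^6 - 6*c^5 - 2*sqrt(2)*c^5 + 3*c^4 + 12*sqrt(2)*c^4 - 10*sqrt(2)*c^3 + 36*c^3 - 48*sqrt(2)*c^2 - 38*c^2 - 96*c + 72*sqrt(2)*c + 144))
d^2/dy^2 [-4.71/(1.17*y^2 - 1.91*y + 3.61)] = (12.895038*y^2 - 21.050874*y - 4.71*(2.34*y - 1.91)*(4.68*y - 3.82) + 39.787254)/(1.17*y^2 - 1.91*y + 3.61)^3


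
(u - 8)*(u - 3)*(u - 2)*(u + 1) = u^4 - 12*u^3 + 33*u^2 - 2*u - 48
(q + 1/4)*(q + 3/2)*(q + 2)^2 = q^4 + 23*q^3/4 + 91*q^2/8 + 17*q/2 + 3/2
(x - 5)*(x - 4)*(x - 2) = x^3 - 11*x^2 + 38*x - 40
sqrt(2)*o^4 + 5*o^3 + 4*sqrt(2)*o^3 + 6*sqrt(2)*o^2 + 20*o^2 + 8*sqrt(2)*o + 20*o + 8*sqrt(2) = (o + 2)^2*(o + 2*sqrt(2))*(sqrt(2)*o + 1)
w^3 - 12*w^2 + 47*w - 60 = (w - 5)*(w - 4)*(w - 3)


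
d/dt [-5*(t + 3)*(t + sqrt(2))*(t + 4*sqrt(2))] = -15*t^2 - 50*sqrt(2)*t - 30*t - 75*sqrt(2) - 40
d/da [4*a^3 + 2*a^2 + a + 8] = 12*a^2 + 4*a + 1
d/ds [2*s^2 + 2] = 4*s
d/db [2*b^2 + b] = 4*b + 1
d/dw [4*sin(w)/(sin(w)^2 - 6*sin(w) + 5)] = 4*(cos(w)^2 + 4)*cos(w)/((sin(w) - 5)^2*(sin(w) - 1)^2)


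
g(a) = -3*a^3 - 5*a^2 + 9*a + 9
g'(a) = -9*a^2 - 10*a + 9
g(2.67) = -59.72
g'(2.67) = -81.86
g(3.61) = -164.81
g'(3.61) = -144.39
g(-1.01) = -2.10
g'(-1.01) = 9.92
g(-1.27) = -4.35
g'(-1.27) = 7.18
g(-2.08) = -4.36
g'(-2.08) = -9.14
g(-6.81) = 663.29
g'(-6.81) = -340.28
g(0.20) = 10.58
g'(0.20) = 6.64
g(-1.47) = -5.50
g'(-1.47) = 4.25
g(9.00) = -2502.00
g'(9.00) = -810.00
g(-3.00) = 18.00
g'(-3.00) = -42.00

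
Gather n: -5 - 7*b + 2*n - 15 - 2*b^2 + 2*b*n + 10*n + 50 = -2*b^2 - 7*b + n*(2*b + 12) + 30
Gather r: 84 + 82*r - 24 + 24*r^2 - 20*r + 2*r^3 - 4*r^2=2*r^3 + 20*r^2 + 62*r + 60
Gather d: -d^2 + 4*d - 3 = -d^2 + 4*d - 3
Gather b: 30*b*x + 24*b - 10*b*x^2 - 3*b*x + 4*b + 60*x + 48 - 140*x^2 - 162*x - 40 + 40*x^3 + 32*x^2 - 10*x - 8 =b*(-10*x^2 + 27*x + 28) + 40*x^3 - 108*x^2 - 112*x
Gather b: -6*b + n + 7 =-6*b + n + 7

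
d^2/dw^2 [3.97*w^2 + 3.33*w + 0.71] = 7.94000000000000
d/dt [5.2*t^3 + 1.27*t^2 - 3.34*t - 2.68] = 15.6*t^2 + 2.54*t - 3.34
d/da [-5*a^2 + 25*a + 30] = 25 - 10*a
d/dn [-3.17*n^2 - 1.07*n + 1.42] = -6.34*n - 1.07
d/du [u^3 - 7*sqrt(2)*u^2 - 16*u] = 3*u^2 - 14*sqrt(2)*u - 16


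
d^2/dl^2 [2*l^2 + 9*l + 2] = 4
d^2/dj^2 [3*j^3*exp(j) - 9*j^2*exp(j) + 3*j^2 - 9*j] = 3*j^3*exp(j) + 9*j^2*exp(j) - 18*j*exp(j) - 18*exp(j) + 6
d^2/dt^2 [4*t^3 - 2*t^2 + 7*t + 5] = 24*t - 4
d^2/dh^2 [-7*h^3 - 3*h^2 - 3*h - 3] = -42*h - 6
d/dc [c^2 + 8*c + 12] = 2*c + 8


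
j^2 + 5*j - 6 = (j - 1)*(j + 6)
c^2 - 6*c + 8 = (c - 4)*(c - 2)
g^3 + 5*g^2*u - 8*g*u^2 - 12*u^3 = (g - 2*u)*(g + u)*(g + 6*u)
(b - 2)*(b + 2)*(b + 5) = b^3 + 5*b^2 - 4*b - 20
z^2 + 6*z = z*(z + 6)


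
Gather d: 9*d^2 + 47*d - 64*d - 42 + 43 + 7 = 9*d^2 - 17*d + 8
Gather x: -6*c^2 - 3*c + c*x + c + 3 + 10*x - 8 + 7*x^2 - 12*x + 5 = -6*c^2 - 2*c + 7*x^2 + x*(c - 2)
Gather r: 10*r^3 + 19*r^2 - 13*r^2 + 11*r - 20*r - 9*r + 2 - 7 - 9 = 10*r^3 + 6*r^2 - 18*r - 14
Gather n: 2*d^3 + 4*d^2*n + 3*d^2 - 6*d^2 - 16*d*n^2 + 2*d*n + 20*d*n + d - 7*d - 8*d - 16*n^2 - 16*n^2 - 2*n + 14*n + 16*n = 2*d^3 - 3*d^2 - 14*d + n^2*(-16*d - 32) + n*(4*d^2 + 22*d + 28)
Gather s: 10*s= 10*s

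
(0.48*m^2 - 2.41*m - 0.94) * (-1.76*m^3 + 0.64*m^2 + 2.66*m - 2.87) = -0.8448*m^5 + 4.5488*m^4 + 1.3888*m^3 - 8.3898*m^2 + 4.4163*m + 2.6978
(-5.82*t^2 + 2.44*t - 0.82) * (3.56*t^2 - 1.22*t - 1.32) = -20.7192*t^4 + 15.7868*t^3 + 1.7864*t^2 - 2.2204*t + 1.0824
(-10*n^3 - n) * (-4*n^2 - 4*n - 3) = 40*n^5 + 40*n^4 + 34*n^3 + 4*n^2 + 3*n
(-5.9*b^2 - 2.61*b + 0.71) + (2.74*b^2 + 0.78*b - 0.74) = -3.16*b^2 - 1.83*b - 0.03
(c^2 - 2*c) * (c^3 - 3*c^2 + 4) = c^5 - 5*c^4 + 6*c^3 + 4*c^2 - 8*c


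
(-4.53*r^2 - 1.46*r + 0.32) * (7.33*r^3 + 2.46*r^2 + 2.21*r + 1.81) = -33.2049*r^5 - 21.8456*r^4 - 11.2573*r^3 - 10.6387*r^2 - 1.9354*r + 0.5792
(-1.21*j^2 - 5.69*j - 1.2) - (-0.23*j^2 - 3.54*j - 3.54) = -0.98*j^2 - 2.15*j + 2.34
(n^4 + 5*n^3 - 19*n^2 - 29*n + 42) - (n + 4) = n^4 + 5*n^3 - 19*n^2 - 30*n + 38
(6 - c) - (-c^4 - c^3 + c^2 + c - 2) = c^4 + c^3 - c^2 - 2*c + 8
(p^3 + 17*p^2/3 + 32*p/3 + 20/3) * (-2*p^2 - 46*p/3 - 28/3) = -2*p^5 - 80*p^4/3 - 1058*p^3/9 - 2068*p^2/9 - 1816*p/9 - 560/9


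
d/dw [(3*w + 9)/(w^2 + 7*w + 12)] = -3/(w^2 + 8*w + 16)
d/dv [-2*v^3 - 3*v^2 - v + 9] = -6*v^2 - 6*v - 1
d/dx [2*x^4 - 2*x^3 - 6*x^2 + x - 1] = 8*x^3 - 6*x^2 - 12*x + 1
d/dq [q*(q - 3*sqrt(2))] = 2*q - 3*sqrt(2)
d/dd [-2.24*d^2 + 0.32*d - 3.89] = 0.32 - 4.48*d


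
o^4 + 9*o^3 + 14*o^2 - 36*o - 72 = (o - 2)*(o + 2)*(o + 3)*(o + 6)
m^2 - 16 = (m - 4)*(m + 4)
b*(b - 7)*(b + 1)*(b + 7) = b^4 + b^3 - 49*b^2 - 49*b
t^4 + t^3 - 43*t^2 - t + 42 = (t - 6)*(t - 1)*(t + 1)*(t + 7)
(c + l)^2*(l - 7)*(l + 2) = c^2*l^2 - 5*c^2*l - 14*c^2 + 2*c*l^3 - 10*c*l^2 - 28*c*l + l^4 - 5*l^3 - 14*l^2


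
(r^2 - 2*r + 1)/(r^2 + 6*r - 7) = (r - 1)/(r + 7)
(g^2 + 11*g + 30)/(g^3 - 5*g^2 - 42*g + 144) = (g + 5)/(g^2 - 11*g + 24)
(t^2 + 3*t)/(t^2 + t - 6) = t/(t - 2)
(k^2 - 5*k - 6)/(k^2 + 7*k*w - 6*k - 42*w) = (k + 1)/(k + 7*w)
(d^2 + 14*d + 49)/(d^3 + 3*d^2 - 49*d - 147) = (d + 7)/(d^2 - 4*d - 21)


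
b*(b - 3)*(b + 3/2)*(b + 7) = b^4 + 11*b^3/2 - 15*b^2 - 63*b/2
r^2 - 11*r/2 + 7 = (r - 7/2)*(r - 2)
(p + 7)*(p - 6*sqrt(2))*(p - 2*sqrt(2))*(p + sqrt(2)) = p^4 - 7*sqrt(2)*p^3 + 7*p^3 - 49*sqrt(2)*p^2 + 8*p^2 + 24*sqrt(2)*p + 56*p + 168*sqrt(2)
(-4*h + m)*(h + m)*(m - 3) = -4*h^2*m + 12*h^2 - 3*h*m^2 + 9*h*m + m^3 - 3*m^2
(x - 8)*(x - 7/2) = x^2 - 23*x/2 + 28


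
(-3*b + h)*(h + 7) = -3*b*h - 21*b + h^2 + 7*h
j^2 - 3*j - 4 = (j - 4)*(j + 1)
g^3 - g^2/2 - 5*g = g*(g - 5/2)*(g + 2)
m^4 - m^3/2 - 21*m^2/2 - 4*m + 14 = (m - 7/2)*(m - 1)*(m + 2)^2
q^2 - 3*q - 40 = (q - 8)*(q + 5)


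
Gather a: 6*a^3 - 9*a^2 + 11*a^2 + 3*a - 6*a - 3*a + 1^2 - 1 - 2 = 6*a^3 + 2*a^2 - 6*a - 2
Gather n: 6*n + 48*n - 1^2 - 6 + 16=54*n + 9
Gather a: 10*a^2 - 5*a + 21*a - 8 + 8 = 10*a^2 + 16*a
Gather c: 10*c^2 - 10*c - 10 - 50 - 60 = 10*c^2 - 10*c - 120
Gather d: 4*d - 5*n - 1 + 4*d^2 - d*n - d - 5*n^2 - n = 4*d^2 + d*(3 - n) - 5*n^2 - 6*n - 1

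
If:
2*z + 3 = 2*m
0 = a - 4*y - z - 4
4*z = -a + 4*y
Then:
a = 4*y + 16/5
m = 7/10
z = -4/5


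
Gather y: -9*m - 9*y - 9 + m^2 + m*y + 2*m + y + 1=m^2 - 7*m + y*(m - 8) - 8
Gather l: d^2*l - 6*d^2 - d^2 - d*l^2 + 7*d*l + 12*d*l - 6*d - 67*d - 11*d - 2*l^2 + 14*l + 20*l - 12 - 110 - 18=-7*d^2 - 84*d + l^2*(-d - 2) + l*(d^2 + 19*d + 34) - 140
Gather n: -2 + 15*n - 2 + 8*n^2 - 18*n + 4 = 8*n^2 - 3*n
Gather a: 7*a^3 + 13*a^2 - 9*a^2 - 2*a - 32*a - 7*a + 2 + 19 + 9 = 7*a^3 + 4*a^2 - 41*a + 30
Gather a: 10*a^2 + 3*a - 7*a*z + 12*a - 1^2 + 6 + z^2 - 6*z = 10*a^2 + a*(15 - 7*z) + z^2 - 6*z + 5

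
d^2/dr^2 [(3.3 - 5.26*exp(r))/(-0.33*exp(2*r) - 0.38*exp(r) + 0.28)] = (0.572814*exp(4*r) - 2.097084*exp(3*r) + 1.674684*exp(2*r) - 1.136536*exp(r) + 0.061264)*exp(r)/(0.035937*exp(6*r) + 0.124146*exp(5*r) + 0.05148*exp(4*r) - 0.1558*exp(3*r) - 0.04368*exp(2*r) + 0.089376*exp(r) - 0.021952)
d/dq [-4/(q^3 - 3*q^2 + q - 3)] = 4*(3*q^2 - 6*q + 1)/(q^3 - 3*q^2 + q - 3)^2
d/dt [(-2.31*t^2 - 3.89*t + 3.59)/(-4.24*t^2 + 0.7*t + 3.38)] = (-18.1106*t^2 + 14.8276*t - 15.6612)/(17.9776*t^4 - 5.936*t^3 - 28.1724*t^2 + 4.732*t + 11.4244)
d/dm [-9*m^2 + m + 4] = 1 - 18*m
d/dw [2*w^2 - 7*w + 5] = 4*w - 7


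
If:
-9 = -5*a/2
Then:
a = 18/5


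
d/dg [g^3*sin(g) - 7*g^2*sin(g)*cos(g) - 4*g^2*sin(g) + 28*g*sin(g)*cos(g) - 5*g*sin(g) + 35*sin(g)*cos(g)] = g^3*cos(g) + 3*g^2*sin(g) - 4*g^2*cos(g) - 7*g^2*cos(2*g) - 8*g*sin(g) - 7*g*sin(2*g) - 5*g*cos(g) + 28*g*cos(2*g) - 5*sin(g) + 14*sin(2*g) + 35*cos(2*g)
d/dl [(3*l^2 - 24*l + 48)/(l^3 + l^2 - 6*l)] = 3*(-l^4 + 16*l^3 - 46*l^2 - 32*l + 96)/(l^2*(l^4 + 2*l^3 - 11*l^2 - 12*l + 36))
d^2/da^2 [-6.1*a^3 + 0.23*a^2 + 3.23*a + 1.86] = 0.46 - 36.6*a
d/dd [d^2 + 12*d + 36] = 2*d + 12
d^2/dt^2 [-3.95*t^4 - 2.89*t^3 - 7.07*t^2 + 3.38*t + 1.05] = -47.4*t^2 - 17.34*t - 14.14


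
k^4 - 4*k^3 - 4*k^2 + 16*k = k*(k - 4)*(k - 2)*(k + 2)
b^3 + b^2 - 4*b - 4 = (b - 2)*(b + 1)*(b + 2)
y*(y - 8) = y^2 - 8*y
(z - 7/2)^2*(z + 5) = z^3 - 2*z^2 - 91*z/4 + 245/4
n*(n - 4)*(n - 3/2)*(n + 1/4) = n^4 - 21*n^3/4 + 37*n^2/8 + 3*n/2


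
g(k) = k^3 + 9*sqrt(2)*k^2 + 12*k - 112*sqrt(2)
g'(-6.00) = -32.74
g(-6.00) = 11.81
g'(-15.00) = 305.16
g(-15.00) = -849.61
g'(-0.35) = 3.46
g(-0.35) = -161.08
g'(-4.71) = -41.34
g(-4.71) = -37.04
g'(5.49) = 242.17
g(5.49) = 456.58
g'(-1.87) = -25.11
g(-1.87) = -142.86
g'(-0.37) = 2.99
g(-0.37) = -161.14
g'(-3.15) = -38.42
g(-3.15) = -101.15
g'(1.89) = 70.83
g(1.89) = -83.50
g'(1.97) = 73.79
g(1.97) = -77.71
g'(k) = 3*k^2 + 18*sqrt(2)*k + 12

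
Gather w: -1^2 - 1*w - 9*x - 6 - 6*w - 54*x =-7*w - 63*x - 7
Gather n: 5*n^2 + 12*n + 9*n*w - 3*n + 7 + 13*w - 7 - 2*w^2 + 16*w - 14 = 5*n^2 + n*(9*w + 9) - 2*w^2 + 29*w - 14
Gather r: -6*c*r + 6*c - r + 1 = 6*c + r*(-6*c - 1) + 1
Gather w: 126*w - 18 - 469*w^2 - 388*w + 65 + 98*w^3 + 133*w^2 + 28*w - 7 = 98*w^3 - 336*w^2 - 234*w + 40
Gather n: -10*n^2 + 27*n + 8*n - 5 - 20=-10*n^2 + 35*n - 25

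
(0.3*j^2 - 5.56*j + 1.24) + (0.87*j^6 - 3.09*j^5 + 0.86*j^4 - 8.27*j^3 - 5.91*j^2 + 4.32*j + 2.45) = 0.87*j^6 - 3.09*j^5 + 0.86*j^4 - 8.27*j^3 - 5.61*j^2 - 1.24*j + 3.69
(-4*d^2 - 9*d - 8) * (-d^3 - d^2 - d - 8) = 4*d^5 + 13*d^4 + 21*d^3 + 49*d^2 + 80*d + 64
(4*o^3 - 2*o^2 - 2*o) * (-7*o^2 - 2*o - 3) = -28*o^5 + 6*o^4 + 6*o^3 + 10*o^2 + 6*o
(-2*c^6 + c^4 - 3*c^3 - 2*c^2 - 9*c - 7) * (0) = 0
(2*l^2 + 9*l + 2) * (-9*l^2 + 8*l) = -18*l^4 - 65*l^3 + 54*l^2 + 16*l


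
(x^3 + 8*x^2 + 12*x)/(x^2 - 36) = x*(x + 2)/(x - 6)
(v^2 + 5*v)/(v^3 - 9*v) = (v + 5)/(v^2 - 9)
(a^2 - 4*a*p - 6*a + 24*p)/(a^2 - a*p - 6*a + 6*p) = (-a + 4*p)/(-a + p)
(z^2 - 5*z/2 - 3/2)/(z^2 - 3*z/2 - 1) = (z - 3)/(z - 2)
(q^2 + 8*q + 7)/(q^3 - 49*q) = (q + 1)/(q*(q - 7))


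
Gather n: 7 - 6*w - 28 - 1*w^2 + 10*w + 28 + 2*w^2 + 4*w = w^2 + 8*w + 7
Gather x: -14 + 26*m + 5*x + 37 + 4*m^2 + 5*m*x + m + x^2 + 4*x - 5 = 4*m^2 + 27*m + x^2 + x*(5*m + 9) + 18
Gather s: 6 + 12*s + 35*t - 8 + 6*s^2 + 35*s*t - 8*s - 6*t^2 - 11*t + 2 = 6*s^2 + s*(35*t + 4) - 6*t^2 + 24*t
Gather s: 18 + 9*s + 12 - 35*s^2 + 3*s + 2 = -35*s^2 + 12*s + 32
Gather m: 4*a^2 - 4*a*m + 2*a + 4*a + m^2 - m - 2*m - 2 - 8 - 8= 4*a^2 + 6*a + m^2 + m*(-4*a - 3) - 18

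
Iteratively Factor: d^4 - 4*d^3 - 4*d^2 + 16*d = (d + 2)*(d^3 - 6*d^2 + 8*d) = (d - 4)*(d + 2)*(d^2 - 2*d) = (d - 4)*(d - 2)*(d + 2)*(d)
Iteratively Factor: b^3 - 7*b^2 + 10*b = (b - 2)*(b^2 - 5*b) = (b - 5)*(b - 2)*(b)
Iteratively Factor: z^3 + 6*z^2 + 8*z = (z)*(z^2 + 6*z + 8) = z*(z + 2)*(z + 4)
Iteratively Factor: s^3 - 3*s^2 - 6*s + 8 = (s + 2)*(s^2 - 5*s + 4) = (s - 1)*(s + 2)*(s - 4)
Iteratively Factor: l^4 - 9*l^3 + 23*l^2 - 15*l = (l - 3)*(l^3 - 6*l^2 + 5*l) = (l - 3)*(l - 1)*(l^2 - 5*l) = l*(l - 3)*(l - 1)*(l - 5)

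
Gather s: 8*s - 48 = 8*s - 48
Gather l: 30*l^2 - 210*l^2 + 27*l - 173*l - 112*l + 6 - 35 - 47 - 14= -180*l^2 - 258*l - 90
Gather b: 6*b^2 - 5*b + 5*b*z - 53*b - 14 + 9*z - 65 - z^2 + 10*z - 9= 6*b^2 + b*(5*z - 58) - z^2 + 19*z - 88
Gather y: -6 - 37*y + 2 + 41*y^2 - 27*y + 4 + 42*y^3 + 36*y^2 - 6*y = 42*y^3 + 77*y^2 - 70*y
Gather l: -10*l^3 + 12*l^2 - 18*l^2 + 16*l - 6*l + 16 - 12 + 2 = -10*l^3 - 6*l^2 + 10*l + 6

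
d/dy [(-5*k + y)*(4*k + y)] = -k + 2*y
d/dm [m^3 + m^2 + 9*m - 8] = 3*m^2 + 2*m + 9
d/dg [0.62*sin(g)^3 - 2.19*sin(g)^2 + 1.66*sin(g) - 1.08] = (1.86*sin(g)^2 - 4.38*sin(g) + 1.66)*cos(g)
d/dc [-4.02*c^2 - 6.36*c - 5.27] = -8.04*c - 6.36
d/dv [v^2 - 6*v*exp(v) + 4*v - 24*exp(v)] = -6*v*exp(v) + 2*v - 30*exp(v) + 4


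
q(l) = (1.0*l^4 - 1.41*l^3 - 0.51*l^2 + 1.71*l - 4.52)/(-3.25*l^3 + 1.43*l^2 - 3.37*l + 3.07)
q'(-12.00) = -0.31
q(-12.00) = 3.93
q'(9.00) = -0.31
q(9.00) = -2.41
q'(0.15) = -1.45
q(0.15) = -1.65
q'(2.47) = -0.40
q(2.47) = -0.28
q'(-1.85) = -0.65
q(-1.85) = 0.32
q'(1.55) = -0.94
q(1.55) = 0.24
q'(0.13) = -1.37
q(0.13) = -1.63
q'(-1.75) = -0.69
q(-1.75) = 0.26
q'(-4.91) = -0.35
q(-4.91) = 1.65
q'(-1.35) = -0.87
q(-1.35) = -0.05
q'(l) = (9.75*l^2 - 2.86*l + 3.37)*(1.0*l^4 - 1.41*l^3 - 0.51*l^2 + 1.71*l - 4.52)/(-3.25*l^3 + 1.43*l^2 - 3.37*l + 3.07)^2 + (4.0*l^3 - 4.23*l^2 - 1.02*l + 1.71)/(-3.25*l^3 + 1.43*l^2 - 3.37*l + 3.07) = (-3.25*l^6 + 2.86*l^5 - 13.7838*l^4 + 32.8984*l^3 - 57.7827*l^2 + 9.7958*l - 9.9827)/(10.5625*l^6 - 9.295*l^5 + 23.9499*l^4 - 29.5932*l^3 + 20.1371*l^2 - 20.6918*l + 9.4249)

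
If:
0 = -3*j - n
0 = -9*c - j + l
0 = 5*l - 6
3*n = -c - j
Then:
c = 48/365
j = 6/365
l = 6/5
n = -18/365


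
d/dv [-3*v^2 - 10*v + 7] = -6*v - 10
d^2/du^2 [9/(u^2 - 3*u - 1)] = 18*(u^2 - 3*u - (2*u - 3)^2 - 1)/(-u^2 + 3*u + 1)^3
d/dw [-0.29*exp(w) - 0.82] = -0.29*exp(w)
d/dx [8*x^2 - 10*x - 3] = 16*x - 10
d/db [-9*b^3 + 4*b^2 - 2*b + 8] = -27*b^2 + 8*b - 2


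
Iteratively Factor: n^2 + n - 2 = (n + 2)*(n - 1)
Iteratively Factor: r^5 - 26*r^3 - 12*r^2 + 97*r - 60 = (r - 1)*(r^4 + r^3 - 25*r^2 - 37*r + 60) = (r - 1)*(r + 3)*(r^3 - 2*r^2 - 19*r + 20) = (r - 1)^2*(r + 3)*(r^2 - r - 20) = (r - 1)^2*(r + 3)*(r + 4)*(r - 5)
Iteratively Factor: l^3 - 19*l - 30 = (l + 2)*(l^2 - 2*l - 15) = (l + 2)*(l + 3)*(l - 5)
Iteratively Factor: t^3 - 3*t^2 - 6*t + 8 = (t - 1)*(t^2 - 2*t - 8) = (t - 1)*(t + 2)*(t - 4)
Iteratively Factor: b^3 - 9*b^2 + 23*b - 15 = (b - 3)*(b^2 - 6*b + 5) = (b - 5)*(b - 3)*(b - 1)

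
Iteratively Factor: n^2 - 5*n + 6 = (n - 3)*(n - 2)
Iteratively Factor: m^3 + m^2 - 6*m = (m)*(m^2 + m - 6) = m*(m + 3)*(m - 2)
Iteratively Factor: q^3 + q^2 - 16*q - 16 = (q - 4)*(q^2 + 5*q + 4) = (q - 4)*(q + 1)*(q + 4)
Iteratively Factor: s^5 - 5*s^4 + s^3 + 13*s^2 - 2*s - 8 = (s - 1)*(s^4 - 4*s^3 - 3*s^2 + 10*s + 8) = (s - 1)*(s + 1)*(s^3 - 5*s^2 + 2*s + 8) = (s - 1)*(s + 1)^2*(s^2 - 6*s + 8) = (s - 2)*(s - 1)*(s + 1)^2*(s - 4)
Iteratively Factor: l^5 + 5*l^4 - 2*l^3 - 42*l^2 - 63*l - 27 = (l + 3)*(l^4 + 2*l^3 - 8*l^2 - 18*l - 9) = (l + 1)*(l + 3)*(l^3 + l^2 - 9*l - 9) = (l - 3)*(l + 1)*(l + 3)*(l^2 + 4*l + 3) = (l - 3)*(l + 1)*(l + 3)^2*(l + 1)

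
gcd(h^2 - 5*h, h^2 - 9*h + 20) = h - 5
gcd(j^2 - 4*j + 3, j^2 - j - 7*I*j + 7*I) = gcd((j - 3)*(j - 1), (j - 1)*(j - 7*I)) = j - 1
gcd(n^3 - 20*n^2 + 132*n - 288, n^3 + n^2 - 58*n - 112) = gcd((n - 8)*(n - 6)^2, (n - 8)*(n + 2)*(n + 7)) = n - 8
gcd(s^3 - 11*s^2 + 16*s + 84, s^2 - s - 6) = s + 2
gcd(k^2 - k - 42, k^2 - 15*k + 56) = k - 7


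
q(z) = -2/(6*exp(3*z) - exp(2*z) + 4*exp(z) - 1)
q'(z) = -2*(-18*exp(3*z) + 2*exp(2*z) - 4*exp(z))/(6*exp(3*z) - exp(2*z) + 4*exp(z) - 1)^2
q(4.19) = -0.00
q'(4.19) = 0.00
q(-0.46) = -0.76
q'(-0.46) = 1.80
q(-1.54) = 15.47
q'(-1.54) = 112.77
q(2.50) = -0.00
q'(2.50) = 0.00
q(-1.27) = -11.28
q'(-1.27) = 86.75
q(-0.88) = -2.19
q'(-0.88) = 6.21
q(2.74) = -0.00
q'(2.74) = 0.00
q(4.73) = -0.00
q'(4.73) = 0.00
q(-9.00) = 2.00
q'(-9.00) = 0.00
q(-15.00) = 2.00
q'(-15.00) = 0.00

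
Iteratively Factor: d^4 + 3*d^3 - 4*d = (d)*(d^3 + 3*d^2 - 4) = d*(d + 2)*(d^2 + d - 2) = d*(d + 2)^2*(d - 1)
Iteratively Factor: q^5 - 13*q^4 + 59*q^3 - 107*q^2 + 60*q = (q - 1)*(q^4 - 12*q^3 + 47*q^2 - 60*q) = (q - 3)*(q - 1)*(q^3 - 9*q^2 + 20*q) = (q - 5)*(q - 3)*(q - 1)*(q^2 - 4*q) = (q - 5)*(q - 4)*(q - 3)*(q - 1)*(q)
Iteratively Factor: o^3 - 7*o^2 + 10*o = (o)*(o^2 - 7*o + 10) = o*(o - 2)*(o - 5)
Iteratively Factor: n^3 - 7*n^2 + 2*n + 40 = (n - 5)*(n^2 - 2*n - 8) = (n - 5)*(n + 2)*(n - 4)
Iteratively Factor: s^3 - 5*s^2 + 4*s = (s)*(s^2 - 5*s + 4) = s*(s - 4)*(s - 1)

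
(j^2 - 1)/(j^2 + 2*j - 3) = (j + 1)/(j + 3)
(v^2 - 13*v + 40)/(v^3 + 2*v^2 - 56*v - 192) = (v - 5)/(v^2 + 10*v + 24)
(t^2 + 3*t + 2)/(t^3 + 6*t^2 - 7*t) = (t^2 + 3*t + 2)/(t*(t^2 + 6*t - 7))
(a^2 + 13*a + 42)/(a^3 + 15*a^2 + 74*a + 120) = (a + 7)/(a^2 + 9*a + 20)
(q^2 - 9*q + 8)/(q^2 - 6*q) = (q^2 - 9*q + 8)/(q*(q - 6))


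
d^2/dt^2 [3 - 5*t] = 0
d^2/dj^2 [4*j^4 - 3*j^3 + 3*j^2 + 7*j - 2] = 48*j^2 - 18*j + 6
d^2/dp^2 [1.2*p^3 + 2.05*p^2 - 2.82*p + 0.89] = 7.2*p + 4.1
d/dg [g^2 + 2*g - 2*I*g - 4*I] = 2*g + 2 - 2*I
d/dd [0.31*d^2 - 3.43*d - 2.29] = 0.62*d - 3.43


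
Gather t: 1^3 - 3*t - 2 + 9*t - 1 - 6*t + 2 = 0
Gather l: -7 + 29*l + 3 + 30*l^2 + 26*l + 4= 30*l^2 + 55*l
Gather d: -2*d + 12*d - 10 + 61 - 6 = 10*d + 45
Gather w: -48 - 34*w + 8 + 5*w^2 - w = 5*w^2 - 35*w - 40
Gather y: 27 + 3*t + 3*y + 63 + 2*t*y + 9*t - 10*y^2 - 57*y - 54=12*t - 10*y^2 + y*(2*t - 54) + 36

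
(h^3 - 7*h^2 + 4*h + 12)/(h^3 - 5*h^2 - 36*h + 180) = (h^2 - h - 2)/(h^2 + h - 30)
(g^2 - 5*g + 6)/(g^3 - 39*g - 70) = (-g^2 + 5*g - 6)/(-g^3 + 39*g + 70)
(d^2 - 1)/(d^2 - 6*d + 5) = (d + 1)/(d - 5)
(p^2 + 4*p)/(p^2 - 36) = p*(p + 4)/(p^2 - 36)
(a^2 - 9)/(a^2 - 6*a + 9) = (a + 3)/(a - 3)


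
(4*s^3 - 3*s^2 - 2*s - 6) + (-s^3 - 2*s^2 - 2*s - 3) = 3*s^3 - 5*s^2 - 4*s - 9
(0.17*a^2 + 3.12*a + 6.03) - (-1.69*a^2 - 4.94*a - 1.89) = 1.86*a^2 + 8.06*a + 7.92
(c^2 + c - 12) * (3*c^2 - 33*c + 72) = 3*c^4 - 30*c^3 + 3*c^2 + 468*c - 864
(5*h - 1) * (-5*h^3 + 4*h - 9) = -25*h^4 + 5*h^3 + 20*h^2 - 49*h + 9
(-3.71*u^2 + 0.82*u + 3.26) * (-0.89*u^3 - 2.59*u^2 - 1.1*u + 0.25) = 3.3019*u^5 + 8.8791*u^4 - 0.944199999999999*u^3 - 10.2729*u^2 - 3.381*u + 0.815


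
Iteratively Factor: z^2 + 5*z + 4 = (z + 4)*(z + 1)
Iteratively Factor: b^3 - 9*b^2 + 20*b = (b)*(b^2 - 9*b + 20) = b*(b - 5)*(b - 4)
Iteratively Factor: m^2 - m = (m)*(m - 1)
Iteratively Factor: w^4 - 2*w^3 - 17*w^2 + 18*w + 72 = (w - 3)*(w^3 + w^2 - 14*w - 24) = (w - 3)*(w + 2)*(w^2 - w - 12) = (w - 3)*(w + 2)*(w + 3)*(w - 4)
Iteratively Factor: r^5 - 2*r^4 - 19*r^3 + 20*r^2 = (r + 4)*(r^4 - 6*r^3 + 5*r^2) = r*(r + 4)*(r^3 - 6*r^2 + 5*r) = r*(r - 5)*(r + 4)*(r^2 - r) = r^2*(r - 5)*(r + 4)*(r - 1)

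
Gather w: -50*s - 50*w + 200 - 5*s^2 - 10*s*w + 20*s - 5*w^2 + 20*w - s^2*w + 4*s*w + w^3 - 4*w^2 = -5*s^2 - 30*s + w^3 - 9*w^2 + w*(-s^2 - 6*s - 30) + 200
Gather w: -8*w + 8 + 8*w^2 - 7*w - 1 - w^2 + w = 7*w^2 - 14*w + 7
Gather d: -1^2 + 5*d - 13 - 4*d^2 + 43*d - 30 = -4*d^2 + 48*d - 44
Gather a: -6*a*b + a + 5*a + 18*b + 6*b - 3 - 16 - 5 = a*(6 - 6*b) + 24*b - 24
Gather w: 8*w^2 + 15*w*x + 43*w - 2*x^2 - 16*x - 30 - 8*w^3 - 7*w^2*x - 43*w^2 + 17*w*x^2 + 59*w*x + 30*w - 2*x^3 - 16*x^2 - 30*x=-8*w^3 + w^2*(-7*x - 35) + w*(17*x^2 + 74*x + 73) - 2*x^3 - 18*x^2 - 46*x - 30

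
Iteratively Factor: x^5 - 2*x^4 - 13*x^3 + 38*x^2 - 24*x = (x + 4)*(x^4 - 6*x^3 + 11*x^2 - 6*x) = x*(x + 4)*(x^3 - 6*x^2 + 11*x - 6) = x*(x - 2)*(x + 4)*(x^2 - 4*x + 3) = x*(x - 3)*(x - 2)*(x + 4)*(x - 1)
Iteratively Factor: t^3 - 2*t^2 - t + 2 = (t + 1)*(t^2 - 3*t + 2) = (t - 2)*(t + 1)*(t - 1)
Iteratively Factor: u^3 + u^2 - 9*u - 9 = (u - 3)*(u^2 + 4*u + 3) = (u - 3)*(u + 1)*(u + 3)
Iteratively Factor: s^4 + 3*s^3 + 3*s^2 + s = (s + 1)*(s^3 + 2*s^2 + s) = s*(s + 1)*(s^2 + 2*s + 1) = s*(s + 1)^2*(s + 1)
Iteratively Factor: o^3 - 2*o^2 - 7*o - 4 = (o - 4)*(o^2 + 2*o + 1) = (o - 4)*(o + 1)*(o + 1)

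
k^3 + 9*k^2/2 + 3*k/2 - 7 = (k - 1)*(k + 2)*(k + 7/2)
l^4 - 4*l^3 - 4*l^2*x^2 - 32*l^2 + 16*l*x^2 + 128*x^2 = (l - 8)*(l + 4)*(l - 2*x)*(l + 2*x)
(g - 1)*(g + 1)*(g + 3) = g^3 + 3*g^2 - g - 3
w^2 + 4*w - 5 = (w - 1)*(w + 5)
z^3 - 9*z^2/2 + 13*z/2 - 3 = (z - 2)*(z - 3/2)*(z - 1)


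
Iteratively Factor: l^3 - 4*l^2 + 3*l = (l)*(l^2 - 4*l + 3) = l*(l - 1)*(l - 3)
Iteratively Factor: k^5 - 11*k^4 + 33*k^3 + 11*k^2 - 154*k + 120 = (k - 3)*(k^4 - 8*k^3 + 9*k^2 + 38*k - 40) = (k - 3)*(k - 1)*(k^3 - 7*k^2 + 2*k + 40) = (k - 4)*(k - 3)*(k - 1)*(k^2 - 3*k - 10) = (k - 5)*(k - 4)*(k - 3)*(k - 1)*(k + 2)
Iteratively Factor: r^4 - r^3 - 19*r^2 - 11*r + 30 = (r + 2)*(r^3 - 3*r^2 - 13*r + 15) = (r - 1)*(r + 2)*(r^2 - 2*r - 15) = (r - 1)*(r + 2)*(r + 3)*(r - 5)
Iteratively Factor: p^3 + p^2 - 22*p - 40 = (p + 4)*(p^2 - 3*p - 10) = (p - 5)*(p + 4)*(p + 2)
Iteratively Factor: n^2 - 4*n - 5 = (n - 5)*(n + 1)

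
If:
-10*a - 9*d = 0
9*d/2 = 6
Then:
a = -6/5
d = 4/3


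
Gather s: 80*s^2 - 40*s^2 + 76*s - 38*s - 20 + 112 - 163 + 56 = 40*s^2 + 38*s - 15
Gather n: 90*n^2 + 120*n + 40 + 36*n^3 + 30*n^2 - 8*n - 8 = 36*n^3 + 120*n^2 + 112*n + 32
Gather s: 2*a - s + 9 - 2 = 2*a - s + 7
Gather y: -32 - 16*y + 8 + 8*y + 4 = -8*y - 20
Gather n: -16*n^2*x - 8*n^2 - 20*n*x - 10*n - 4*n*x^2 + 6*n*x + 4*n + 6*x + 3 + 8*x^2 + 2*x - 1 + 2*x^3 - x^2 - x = n^2*(-16*x - 8) + n*(-4*x^2 - 14*x - 6) + 2*x^3 + 7*x^2 + 7*x + 2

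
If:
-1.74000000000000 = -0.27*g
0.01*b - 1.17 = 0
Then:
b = 117.00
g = 6.44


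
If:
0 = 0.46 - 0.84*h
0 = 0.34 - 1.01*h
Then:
No Solution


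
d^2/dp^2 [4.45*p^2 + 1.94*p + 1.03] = 8.90000000000000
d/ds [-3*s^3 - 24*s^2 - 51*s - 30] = -9*s^2 - 48*s - 51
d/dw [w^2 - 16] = 2*w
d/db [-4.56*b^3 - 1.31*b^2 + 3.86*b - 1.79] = -13.68*b^2 - 2.62*b + 3.86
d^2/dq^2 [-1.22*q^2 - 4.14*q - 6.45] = -2.44000000000000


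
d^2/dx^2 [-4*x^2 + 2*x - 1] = -8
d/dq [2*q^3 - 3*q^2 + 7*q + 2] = 6*q^2 - 6*q + 7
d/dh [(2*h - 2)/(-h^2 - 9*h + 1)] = 2*(h^2 - 2*h - 8)/(h^4 + 18*h^3 + 79*h^2 - 18*h + 1)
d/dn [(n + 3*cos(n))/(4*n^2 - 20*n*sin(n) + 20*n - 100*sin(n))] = ((1 - 3*sin(n))*(n^2 - 5*n*sin(n) + 5*n - 25*sin(n)) + (n + 3*cos(n))*(5*n*cos(n) - 2*n + 5*sin(n) + 25*cos(n) - 5))/(4*(n + 5)^2*(n - 5*sin(n))^2)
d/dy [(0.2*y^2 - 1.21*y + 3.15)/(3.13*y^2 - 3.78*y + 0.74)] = (3.0313*y^2 - 19.423*y + 11.0116)/(9.7969*y^4 - 23.6628*y^3 + 18.9208*y^2 - 5.5944*y + 0.5476)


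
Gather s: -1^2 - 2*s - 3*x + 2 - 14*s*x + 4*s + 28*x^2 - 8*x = s*(2 - 14*x) + 28*x^2 - 11*x + 1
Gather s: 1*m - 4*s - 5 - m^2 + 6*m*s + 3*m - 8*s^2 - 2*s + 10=-m^2 + 4*m - 8*s^2 + s*(6*m - 6) + 5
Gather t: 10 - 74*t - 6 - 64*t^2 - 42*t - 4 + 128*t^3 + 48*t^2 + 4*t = 128*t^3 - 16*t^2 - 112*t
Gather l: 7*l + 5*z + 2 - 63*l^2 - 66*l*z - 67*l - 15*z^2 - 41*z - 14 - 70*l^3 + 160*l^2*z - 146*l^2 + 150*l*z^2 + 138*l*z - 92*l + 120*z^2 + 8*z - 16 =-70*l^3 + l^2*(160*z - 209) + l*(150*z^2 + 72*z - 152) + 105*z^2 - 28*z - 28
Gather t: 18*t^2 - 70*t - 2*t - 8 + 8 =18*t^2 - 72*t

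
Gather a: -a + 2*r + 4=-a + 2*r + 4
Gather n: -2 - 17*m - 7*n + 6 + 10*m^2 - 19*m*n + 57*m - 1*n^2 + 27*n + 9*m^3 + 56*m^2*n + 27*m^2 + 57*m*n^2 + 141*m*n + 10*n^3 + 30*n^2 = 9*m^3 + 37*m^2 + 40*m + 10*n^3 + n^2*(57*m + 29) + n*(56*m^2 + 122*m + 20) + 4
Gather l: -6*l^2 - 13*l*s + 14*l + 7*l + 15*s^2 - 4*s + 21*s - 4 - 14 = -6*l^2 + l*(21 - 13*s) + 15*s^2 + 17*s - 18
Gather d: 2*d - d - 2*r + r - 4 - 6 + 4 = d - r - 6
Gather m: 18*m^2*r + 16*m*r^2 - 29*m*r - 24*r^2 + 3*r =18*m^2*r + m*(16*r^2 - 29*r) - 24*r^2 + 3*r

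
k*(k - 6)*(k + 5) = k^3 - k^2 - 30*k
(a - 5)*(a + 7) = a^2 + 2*a - 35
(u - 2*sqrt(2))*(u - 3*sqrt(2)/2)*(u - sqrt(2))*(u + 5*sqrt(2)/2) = u^4 - 2*sqrt(2)*u^3 - 19*u^2/2 + 53*sqrt(2)*u/2 - 30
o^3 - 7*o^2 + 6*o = o*(o - 6)*(o - 1)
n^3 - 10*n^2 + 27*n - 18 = (n - 6)*(n - 3)*(n - 1)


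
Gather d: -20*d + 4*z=-20*d + 4*z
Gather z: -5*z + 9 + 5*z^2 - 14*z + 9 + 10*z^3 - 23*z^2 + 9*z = 10*z^3 - 18*z^2 - 10*z + 18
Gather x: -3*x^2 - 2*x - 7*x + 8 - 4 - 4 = -3*x^2 - 9*x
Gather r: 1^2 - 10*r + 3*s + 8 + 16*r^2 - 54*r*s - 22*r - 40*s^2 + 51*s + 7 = 16*r^2 + r*(-54*s - 32) - 40*s^2 + 54*s + 16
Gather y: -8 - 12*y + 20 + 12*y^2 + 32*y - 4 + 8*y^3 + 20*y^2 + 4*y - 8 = 8*y^3 + 32*y^2 + 24*y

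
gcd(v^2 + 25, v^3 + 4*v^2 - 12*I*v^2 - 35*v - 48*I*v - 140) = v - 5*I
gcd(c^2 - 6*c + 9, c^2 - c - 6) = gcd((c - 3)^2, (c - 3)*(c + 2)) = c - 3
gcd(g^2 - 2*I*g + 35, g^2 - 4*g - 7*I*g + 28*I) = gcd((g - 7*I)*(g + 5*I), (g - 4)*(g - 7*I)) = g - 7*I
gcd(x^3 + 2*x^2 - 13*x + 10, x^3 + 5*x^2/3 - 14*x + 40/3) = x^2 + 3*x - 10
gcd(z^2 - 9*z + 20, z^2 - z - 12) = z - 4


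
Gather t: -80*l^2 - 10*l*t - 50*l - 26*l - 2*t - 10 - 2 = -80*l^2 - 76*l + t*(-10*l - 2) - 12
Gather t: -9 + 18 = 9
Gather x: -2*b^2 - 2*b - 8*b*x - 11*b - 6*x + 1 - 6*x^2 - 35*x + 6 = -2*b^2 - 13*b - 6*x^2 + x*(-8*b - 41) + 7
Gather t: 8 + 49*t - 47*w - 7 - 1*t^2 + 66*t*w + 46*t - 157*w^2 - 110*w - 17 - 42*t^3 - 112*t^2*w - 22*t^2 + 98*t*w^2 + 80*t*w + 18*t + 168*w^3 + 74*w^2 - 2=-42*t^3 + t^2*(-112*w - 23) + t*(98*w^2 + 146*w + 113) + 168*w^3 - 83*w^2 - 157*w - 18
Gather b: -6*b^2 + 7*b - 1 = -6*b^2 + 7*b - 1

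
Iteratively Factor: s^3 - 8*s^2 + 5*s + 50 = (s + 2)*(s^2 - 10*s + 25) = (s - 5)*(s + 2)*(s - 5)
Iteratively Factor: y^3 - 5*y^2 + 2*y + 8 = (y + 1)*(y^2 - 6*y + 8) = (y - 2)*(y + 1)*(y - 4)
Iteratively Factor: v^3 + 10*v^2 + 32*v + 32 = (v + 2)*(v^2 + 8*v + 16) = (v + 2)*(v + 4)*(v + 4)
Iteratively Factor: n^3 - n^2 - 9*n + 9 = (n + 3)*(n^2 - 4*n + 3) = (n - 1)*(n + 3)*(n - 3)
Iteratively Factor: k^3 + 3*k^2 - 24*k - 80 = (k + 4)*(k^2 - k - 20) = (k + 4)^2*(k - 5)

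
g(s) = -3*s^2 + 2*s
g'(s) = 2 - 6*s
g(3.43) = -28.43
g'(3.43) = -18.58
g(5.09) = -67.54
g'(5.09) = -28.54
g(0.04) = 0.08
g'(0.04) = 1.76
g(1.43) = -3.27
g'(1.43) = -6.58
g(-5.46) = -100.35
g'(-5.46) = 34.76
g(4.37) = -48.55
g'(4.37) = -24.22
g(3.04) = -21.64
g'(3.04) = -16.24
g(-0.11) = -0.26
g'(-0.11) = 2.66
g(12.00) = -408.00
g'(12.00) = -70.00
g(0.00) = 0.00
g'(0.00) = 2.00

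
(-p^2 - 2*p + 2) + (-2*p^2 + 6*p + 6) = -3*p^2 + 4*p + 8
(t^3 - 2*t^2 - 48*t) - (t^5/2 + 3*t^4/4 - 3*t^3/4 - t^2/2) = -t^5/2 - 3*t^4/4 + 7*t^3/4 - 3*t^2/2 - 48*t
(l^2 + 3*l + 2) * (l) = l^3 + 3*l^2 + 2*l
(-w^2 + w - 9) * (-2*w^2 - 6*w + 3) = 2*w^4 + 4*w^3 + 9*w^2 + 57*w - 27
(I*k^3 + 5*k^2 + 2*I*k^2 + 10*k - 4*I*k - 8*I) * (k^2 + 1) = I*k^5 + 5*k^4 + 2*I*k^4 + 10*k^3 - 3*I*k^3 + 5*k^2 - 6*I*k^2 + 10*k - 4*I*k - 8*I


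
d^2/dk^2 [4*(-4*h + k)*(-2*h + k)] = 8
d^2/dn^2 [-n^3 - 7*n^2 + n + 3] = -6*n - 14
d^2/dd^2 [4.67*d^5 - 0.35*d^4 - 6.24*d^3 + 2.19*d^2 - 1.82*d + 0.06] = 93.4*d^3 - 4.2*d^2 - 37.44*d + 4.38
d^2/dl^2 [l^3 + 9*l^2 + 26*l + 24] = 6*l + 18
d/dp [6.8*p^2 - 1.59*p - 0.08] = 13.6*p - 1.59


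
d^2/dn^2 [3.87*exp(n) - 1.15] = 3.87*exp(n)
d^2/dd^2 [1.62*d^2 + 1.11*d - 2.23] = 3.24000000000000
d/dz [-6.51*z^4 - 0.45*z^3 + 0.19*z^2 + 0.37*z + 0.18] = -26.04*z^3 - 1.35*z^2 + 0.38*z + 0.37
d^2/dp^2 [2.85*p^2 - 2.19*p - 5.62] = 5.70000000000000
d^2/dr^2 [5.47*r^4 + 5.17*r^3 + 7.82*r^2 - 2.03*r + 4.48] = 65.64*r^2 + 31.02*r + 15.64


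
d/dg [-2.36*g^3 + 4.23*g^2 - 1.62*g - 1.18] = -7.08*g^2 + 8.46*g - 1.62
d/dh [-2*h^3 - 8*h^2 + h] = -6*h^2 - 16*h + 1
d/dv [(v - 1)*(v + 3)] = 2*v + 2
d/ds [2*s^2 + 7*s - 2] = 4*s + 7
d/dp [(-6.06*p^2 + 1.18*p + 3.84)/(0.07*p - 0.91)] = (-0.4242*p^2 + 11.0292*p - 1.3426)/(0.0049*p^2 - 0.1274*p + 0.8281)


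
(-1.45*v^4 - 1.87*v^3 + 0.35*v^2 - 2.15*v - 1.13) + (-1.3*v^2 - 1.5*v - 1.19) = -1.45*v^4 - 1.87*v^3 - 0.95*v^2 - 3.65*v - 2.32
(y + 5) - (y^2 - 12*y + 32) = -y^2 + 13*y - 27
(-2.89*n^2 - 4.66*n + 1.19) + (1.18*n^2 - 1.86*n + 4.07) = -1.71*n^2 - 6.52*n + 5.26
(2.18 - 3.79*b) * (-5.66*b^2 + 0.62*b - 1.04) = 21.4514*b^3 - 14.6886*b^2 + 5.2932*b - 2.2672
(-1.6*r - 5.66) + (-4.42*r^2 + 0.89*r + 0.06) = -4.42*r^2 - 0.71*r - 5.6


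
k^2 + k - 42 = (k - 6)*(k + 7)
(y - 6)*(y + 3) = y^2 - 3*y - 18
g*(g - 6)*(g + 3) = g^3 - 3*g^2 - 18*g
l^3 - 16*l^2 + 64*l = l*(l - 8)^2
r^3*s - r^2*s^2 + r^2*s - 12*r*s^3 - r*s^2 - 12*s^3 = (r - 4*s)*(r + 3*s)*(r*s + s)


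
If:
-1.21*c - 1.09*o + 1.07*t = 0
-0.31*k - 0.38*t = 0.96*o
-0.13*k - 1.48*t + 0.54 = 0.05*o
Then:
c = 1.37967380702139 - 2.48988680786069*t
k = 4.74290942360476 - 12.8252516010979*t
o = 3.74565416285453*t - 1.53156450137237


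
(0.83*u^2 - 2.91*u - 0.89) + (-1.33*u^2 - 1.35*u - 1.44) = -0.5*u^2 - 4.26*u - 2.33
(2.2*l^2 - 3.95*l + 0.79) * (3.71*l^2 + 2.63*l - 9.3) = 8.162*l^4 - 8.8685*l^3 - 27.9176*l^2 + 38.8127*l - 7.347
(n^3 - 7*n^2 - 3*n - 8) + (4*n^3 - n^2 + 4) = 5*n^3 - 8*n^2 - 3*n - 4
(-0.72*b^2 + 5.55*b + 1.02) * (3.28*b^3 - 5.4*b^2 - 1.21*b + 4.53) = -2.3616*b^5 + 22.092*b^4 - 25.7532*b^3 - 15.4851*b^2 + 23.9073*b + 4.6206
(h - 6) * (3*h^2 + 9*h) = 3*h^3 - 9*h^2 - 54*h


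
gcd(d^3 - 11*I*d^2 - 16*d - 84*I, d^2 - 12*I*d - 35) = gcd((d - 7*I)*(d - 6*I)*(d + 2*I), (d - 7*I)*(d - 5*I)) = d - 7*I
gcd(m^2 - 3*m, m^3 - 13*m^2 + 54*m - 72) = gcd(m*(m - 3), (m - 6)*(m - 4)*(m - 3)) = m - 3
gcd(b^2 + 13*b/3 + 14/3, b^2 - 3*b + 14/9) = 1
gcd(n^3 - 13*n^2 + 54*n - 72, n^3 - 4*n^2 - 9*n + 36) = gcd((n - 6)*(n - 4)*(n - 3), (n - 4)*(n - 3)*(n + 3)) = n^2 - 7*n + 12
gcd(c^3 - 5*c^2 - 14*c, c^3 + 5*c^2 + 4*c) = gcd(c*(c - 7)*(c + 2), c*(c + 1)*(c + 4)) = c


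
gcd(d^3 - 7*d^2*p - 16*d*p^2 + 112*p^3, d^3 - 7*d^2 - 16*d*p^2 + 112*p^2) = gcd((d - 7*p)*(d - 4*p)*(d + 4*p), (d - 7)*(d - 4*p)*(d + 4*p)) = -d^2 + 16*p^2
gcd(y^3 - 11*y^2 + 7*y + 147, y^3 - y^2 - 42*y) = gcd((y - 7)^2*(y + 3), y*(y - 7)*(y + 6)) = y - 7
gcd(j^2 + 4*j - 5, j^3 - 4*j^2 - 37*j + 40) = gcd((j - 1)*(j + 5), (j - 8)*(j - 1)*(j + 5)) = j^2 + 4*j - 5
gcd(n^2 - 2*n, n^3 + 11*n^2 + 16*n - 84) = n - 2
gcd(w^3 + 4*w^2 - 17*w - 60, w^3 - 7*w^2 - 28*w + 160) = w^2 + w - 20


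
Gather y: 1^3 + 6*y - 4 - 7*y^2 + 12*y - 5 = -7*y^2 + 18*y - 8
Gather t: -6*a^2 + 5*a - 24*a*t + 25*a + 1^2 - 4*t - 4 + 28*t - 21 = -6*a^2 + 30*a + t*(24 - 24*a) - 24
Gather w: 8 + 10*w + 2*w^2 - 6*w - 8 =2*w^2 + 4*w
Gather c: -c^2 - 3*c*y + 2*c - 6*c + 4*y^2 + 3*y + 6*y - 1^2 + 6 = -c^2 + c*(-3*y - 4) + 4*y^2 + 9*y + 5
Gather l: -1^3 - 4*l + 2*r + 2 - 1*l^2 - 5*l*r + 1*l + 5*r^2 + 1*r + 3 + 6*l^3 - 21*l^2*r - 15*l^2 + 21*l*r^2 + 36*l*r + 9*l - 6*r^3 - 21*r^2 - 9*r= 6*l^3 + l^2*(-21*r - 16) + l*(21*r^2 + 31*r + 6) - 6*r^3 - 16*r^2 - 6*r + 4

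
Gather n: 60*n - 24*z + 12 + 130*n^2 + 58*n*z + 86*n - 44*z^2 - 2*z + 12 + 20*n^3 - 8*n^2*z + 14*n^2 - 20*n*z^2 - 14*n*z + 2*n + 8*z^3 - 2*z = 20*n^3 + n^2*(144 - 8*z) + n*(-20*z^2 + 44*z + 148) + 8*z^3 - 44*z^2 - 28*z + 24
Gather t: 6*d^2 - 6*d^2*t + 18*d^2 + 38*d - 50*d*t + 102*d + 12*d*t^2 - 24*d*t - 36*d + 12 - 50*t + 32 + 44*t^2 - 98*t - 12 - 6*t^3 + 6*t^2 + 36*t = 24*d^2 + 104*d - 6*t^3 + t^2*(12*d + 50) + t*(-6*d^2 - 74*d - 112) + 32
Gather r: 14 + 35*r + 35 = 35*r + 49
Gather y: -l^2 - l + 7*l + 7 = -l^2 + 6*l + 7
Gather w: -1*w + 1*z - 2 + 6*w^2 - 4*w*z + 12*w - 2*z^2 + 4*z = 6*w^2 + w*(11 - 4*z) - 2*z^2 + 5*z - 2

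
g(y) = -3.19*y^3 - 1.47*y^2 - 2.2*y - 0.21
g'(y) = -9.57*y^2 - 2.94*y - 2.2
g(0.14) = -0.56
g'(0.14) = -2.80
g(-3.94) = 180.75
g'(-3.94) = -139.18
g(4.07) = -248.58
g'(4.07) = -172.69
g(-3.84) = 167.19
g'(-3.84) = -132.03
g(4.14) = -260.87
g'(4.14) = -178.40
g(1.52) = -18.15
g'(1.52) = -28.78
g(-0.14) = 0.08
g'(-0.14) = -1.98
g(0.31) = -1.13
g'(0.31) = -4.03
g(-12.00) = 5326.83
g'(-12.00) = -1345.00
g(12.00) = -5750.61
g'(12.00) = -1415.56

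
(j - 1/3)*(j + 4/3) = j^2 + j - 4/9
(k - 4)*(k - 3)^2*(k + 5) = k^4 - 5*k^3 - 17*k^2 + 129*k - 180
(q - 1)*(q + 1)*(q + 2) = q^3 + 2*q^2 - q - 2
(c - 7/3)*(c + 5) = c^2 + 8*c/3 - 35/3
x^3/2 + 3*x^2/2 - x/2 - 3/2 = (x/2 + 1/2)*(x - 1)*(x + 3)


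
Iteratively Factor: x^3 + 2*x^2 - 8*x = (x + 4)*(x^2 - 2*x) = (x - 2)*(x + 4)*(x)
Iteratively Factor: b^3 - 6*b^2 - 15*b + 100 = (b - 5)*(b^2 - b - 20) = (b - 5)^2*(b + 4)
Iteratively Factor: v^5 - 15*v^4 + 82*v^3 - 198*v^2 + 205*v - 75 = (v - 5)*(v^4 - 10*v^3 + 32*v^2 - 38*v + 15) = (v - 5)*(v - 1)*(v^3 - 9*v^2 + 23*v - 15) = (v - 5)*(v - 1)^2*(v^2 - 8*v + 15) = (v - 5)^2*(v - 1)^2*(v - 3)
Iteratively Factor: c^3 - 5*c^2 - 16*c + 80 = (c + 4)*(c^2 - 9*c + 20) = (c - 5)*(c + 4)*(c - 4)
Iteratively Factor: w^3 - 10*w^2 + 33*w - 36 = (w - 3)*(w^2 - 7*w + 12) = (w - 4)*(w - 3)*(w - 3)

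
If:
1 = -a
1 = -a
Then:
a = -1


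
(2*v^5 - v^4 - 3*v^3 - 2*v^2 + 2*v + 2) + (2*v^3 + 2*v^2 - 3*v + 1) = 2*v^5 - v^4 - v^3 - v + 3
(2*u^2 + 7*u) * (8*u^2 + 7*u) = 16*u^4 + 70*u^3 + 49*u^2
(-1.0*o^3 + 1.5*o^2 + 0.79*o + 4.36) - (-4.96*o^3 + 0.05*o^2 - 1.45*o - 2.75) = 3.96*o^3 + 1.45*o^2 + 2.24*o + 7.11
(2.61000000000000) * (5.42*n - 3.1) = 14.1462*n - 8.091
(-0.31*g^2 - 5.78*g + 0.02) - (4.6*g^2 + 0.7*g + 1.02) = -4.91*g^2 - 6.48*g - 1.0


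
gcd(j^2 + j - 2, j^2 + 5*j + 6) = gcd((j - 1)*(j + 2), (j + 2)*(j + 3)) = j + 2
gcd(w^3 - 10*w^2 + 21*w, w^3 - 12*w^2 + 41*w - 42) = w^2 - 10*w + 21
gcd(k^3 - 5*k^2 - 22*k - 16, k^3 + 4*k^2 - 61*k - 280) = k - 8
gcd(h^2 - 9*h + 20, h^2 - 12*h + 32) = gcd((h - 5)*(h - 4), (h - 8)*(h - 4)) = h - 4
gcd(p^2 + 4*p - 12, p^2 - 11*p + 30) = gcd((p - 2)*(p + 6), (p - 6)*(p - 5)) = 1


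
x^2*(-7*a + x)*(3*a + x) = -21*a^2*x^2 - 4*a*x^3 + x^4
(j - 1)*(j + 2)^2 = j^3 + 3*j^2 - 4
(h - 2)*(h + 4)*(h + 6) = h^3 + 8*h^2 + 4*h - 48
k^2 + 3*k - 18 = (k - 3)*(k + 6)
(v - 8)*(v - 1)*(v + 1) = v^3 - 8*v^2 - v + 8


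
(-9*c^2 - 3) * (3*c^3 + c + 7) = -27*c^5 - 18*c^3 - 63*c^2 - 3*c - 21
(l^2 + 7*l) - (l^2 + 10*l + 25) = -3*l - 25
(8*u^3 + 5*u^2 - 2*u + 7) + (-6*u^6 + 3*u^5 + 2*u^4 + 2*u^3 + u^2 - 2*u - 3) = -6*u^6 + 3*u^5 + 2*u^4 + 10*u^3 + 6*u^2 - 4*u + 4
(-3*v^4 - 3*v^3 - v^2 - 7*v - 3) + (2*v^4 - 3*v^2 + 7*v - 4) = -v^4 - 3*v^3 - 4*v^2 - 7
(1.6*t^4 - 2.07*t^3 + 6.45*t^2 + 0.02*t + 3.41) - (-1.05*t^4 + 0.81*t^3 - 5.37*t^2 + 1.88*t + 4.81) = 2.65*t^4 - 2.88*t^3 + 11.82*t^2 - 1.86*t - 1.4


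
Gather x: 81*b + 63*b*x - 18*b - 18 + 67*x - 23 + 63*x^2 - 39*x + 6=63*b + 63*x^2 + x*(63*b + 28) - 35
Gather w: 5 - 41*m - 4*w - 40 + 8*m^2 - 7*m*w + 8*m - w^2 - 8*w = 8*m^2 - 33*m - w^2 + w*(-7*m - 12) - 35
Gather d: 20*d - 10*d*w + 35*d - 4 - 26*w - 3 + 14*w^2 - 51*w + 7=d*(55 - 10*w) + 14*w^2 - 77*w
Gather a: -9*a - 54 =-9*a - 54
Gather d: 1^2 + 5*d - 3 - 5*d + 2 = 0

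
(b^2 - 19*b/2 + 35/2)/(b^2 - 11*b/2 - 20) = (-2*b^2 + 19*b - 35)/(-2*b^2 + 11*b + 40)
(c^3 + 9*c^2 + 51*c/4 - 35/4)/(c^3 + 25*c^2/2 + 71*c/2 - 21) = (c + 5/2)/(c + 6)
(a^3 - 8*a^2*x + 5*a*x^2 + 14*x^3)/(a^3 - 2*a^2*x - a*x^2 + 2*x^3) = (-a + 7*x)/(-a + x)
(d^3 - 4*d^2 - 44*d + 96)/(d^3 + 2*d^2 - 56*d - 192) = (d - 2)/(d + 4)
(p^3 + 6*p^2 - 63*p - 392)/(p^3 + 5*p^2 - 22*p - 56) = (p^2 - p - 56)/(p^2 - 2*p - 8)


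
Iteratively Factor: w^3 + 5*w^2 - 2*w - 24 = (w - 2)*(w^2 + 7*w + 12) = (w - 2)*(w + 3)*(w + 4)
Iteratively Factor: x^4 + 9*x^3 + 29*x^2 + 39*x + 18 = (x + 2)*(x^3 + 7*x^2 + 15*x + 9) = (x + 2)*(x + 3)*(x^2 + 4*x + 3) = (x + 2)*(x + 3)^2*(x + 1)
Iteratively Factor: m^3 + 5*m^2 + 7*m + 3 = (m + 3)*(m^2 + 2*m + 1) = (m + 1)*(m + 3)*(m + 1)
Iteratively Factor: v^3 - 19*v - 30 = (v + 3)*(v^2 - 3*v - 10) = (v + 2)*(v + 3)*(v - 5)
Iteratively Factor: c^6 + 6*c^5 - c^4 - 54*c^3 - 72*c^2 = (c + 3)*(c^5 + 3*c^4 - 10*c^3 - 24*c^2) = c*(c + 3)*(c^4 + 3*c^3 - 10*c^2 - 24*c) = c^2*(c + 3)*(c^3 + 3*c^2 - 10*c - 24) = c^2*(c - 3)*(c + 3)*(c^2 + 6*c + 8) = c^2*(c - 3)*(c + 2)*(c + 3)*(c + 4)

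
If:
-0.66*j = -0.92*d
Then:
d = 0.717391304347826*j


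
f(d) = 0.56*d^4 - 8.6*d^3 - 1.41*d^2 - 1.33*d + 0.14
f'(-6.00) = -1397.05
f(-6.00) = 2540.72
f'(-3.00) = -285.55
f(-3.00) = 269.00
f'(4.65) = -347.08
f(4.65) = -639.40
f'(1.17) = -36.36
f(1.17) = -16.07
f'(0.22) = -3.18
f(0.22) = -0.31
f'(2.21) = -109.39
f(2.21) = -89.15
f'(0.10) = -1.87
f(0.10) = -0.02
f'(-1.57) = -69.17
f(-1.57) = 35.44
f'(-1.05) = -29.41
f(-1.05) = 10.62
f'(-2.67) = -220.36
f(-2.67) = 185.79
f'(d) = 2.24*d^3 - 25.8*d^2 - 2.82*d - 1.33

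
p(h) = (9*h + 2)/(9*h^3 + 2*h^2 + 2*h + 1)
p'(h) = (9*h + 2)*(-27*h^2 - 4*h - 2)/(9*h^3 + 2*h^2 + 2*h + 1)^2 + 9/(9*h^3 + 2*h^2 + 2*h + 1)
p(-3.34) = 0.09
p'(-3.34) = 0.05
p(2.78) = 0.13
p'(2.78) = -0.09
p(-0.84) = 1.21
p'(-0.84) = 2.69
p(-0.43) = 9.09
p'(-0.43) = 189.13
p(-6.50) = 0.02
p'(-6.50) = 0.01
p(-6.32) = 0.02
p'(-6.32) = 0.01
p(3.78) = 0.07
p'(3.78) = -0.04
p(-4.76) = 0.04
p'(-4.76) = 0.02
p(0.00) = 2.00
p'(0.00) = 5.00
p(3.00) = 0.11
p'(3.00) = -0.07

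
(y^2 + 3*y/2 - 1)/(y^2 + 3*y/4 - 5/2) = 2*(2*y - 1)/(4*y - 5)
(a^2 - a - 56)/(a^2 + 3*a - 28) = (a - 8)/(a - 4)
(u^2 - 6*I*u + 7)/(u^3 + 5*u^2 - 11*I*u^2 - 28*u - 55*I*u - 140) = (u + I)/(u^2 + u*(5 - 4*I) - 20*I)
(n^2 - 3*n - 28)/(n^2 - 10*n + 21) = (n + 4)/(n - 3)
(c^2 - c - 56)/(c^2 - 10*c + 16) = (c + 7)/(c - 2)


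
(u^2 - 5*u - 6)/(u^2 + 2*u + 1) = (u - 6)/(u + 1)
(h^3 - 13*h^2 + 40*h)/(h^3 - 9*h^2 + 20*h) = (h - 8)/(h - 4)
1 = 1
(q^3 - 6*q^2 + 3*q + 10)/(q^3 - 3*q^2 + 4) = (q - 5)/(q - 2)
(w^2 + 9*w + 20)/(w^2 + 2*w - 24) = (w^2 + 9*w + 20)/(w^2 + 2*w - 24)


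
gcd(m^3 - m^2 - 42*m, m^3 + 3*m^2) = m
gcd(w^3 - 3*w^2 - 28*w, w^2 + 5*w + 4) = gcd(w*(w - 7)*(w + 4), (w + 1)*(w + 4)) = w + 4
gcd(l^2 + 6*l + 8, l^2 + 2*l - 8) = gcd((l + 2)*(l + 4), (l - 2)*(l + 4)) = l + 4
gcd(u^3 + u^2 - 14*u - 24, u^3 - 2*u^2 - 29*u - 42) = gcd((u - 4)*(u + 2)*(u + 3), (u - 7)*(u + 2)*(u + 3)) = u^2 + 5*u + 6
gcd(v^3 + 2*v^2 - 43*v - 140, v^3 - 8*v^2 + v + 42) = v - 7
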